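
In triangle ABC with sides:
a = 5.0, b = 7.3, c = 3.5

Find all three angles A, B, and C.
Law of cosines for each angle (a² = 25, b² = 53.29, c² = 12.25):
cos(A) = (b² + c² − a²)/(2bc) = (53.29 + 12.25 − 25)/(2·7.3·3.5) = 40.54/51.1 ≈ 0.793346  ⇒  A ≈ 37.5007°
cos(B) = (a² + c² − b²)/(2ac) = (25 + 12.25 − 53.29)/(2·5.0·3.5) = -16.04/35 ≈ -0.458286  ⇒  B ≈ 117.277°
cos(C) = (a² + b² − c²)/(2ab) = (25 + 53.29 − 12.25)/(2·5.0·7.3) = 66.04/73 ≈ 0.904658  ⇒  C ≈ 25.2228°
Check: A + B + C ≈ 180°

A = 37.5°, B = 117.3°, C = 25.22°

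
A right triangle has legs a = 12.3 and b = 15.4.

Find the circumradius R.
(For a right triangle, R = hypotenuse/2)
Hypotenuse c = √(a² + b²) = √(151.29 + 237.16) = √388.45 ≈ 19.7091
R = c/2 ≈ 19.7091/2 ≈ 9.85457

R = 9.855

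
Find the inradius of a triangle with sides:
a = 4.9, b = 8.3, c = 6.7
r = Area/s where s is the semi-perimeter.
s = (4.9 + 8.3 + 6.7)/2 = 19.9/2 = 9.95
Area = √(s(s−a)(s−b)(s−c)) = √(9.95·5.05·1.65·3.25) ≈ √269.452 ≈ 16.415
r ≈ 16.415/9.95 ≈ 1.64975

r = 1.65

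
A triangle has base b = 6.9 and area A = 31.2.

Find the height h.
A = ½·b·h  ⇒  h = 2A/b = 2·31.2/6.9 = 62.4/6.9 ≈ 9.04348

h = 9.043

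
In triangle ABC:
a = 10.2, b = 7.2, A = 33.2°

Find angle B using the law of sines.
a/sin(A) = b/sin(B)  ⇒  sin(B) = b·sin(A)/a = 7.2·sin(33.2°)/10.2
sin(33.2°) ≈ 0.547563
sin(B) ≈ 7.2·0.547563/10.2 ≈ 3.94246/10.2 ≈ 0.386515
B = arcsin(0.386515) ≈ 22.7378°
(Since b ≤ a we need B ≤ A, so the obtuse alternative 180° − 22.7378° ≈ 157.262° is rejected.)

B = 22.74°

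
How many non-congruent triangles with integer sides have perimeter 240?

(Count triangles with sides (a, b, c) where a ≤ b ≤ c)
Let a ≤ b ≤ c with a + b + c = 240. The only binding inequality is a + b > c, i.e. 240 − c > c, so c < 240/2; and c ≥ 240/3 since c is the largest side.
So 80 ≤ c ≤ 119. For each c, b runs from ⌈(240 − c)/2⌉ up to c (then a = 240 − b − c satisfies 1 ≤ a ≤ b automatically), giving c − ⌈(240 − c)/2⌉ + 1 choices.
Summing over c: 1 + 2 + 4 + 5 + … + 58 + 59  (40 terms, c = 80, …, 119) = 1200
Check (closed form: nearest integer to p²/48 for even p, (p+3)²/48 for odd p): 240²/48 = 57600/48 ≈ 1200.00 → 1200

1200 triangles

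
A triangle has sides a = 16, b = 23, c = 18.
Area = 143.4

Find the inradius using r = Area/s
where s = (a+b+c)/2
s = (16 + 23 + 18)/2 = 57/2 = 28.5
r = Area/s = 143.4/28.5 ≈ 5.03158

r = 5.032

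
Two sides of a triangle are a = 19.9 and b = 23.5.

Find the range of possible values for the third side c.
Triangle inequality: |a − b| < c < a + b
|a − b| = |19.9 − 23.5| = 3.6
a + b = 19.9 + 23.5 = 43.4

3.6 < c < 43.4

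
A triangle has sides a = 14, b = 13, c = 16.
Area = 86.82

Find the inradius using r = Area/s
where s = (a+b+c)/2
s = (14 + 13 + 16)/2 = 43/2 = 21.5
r = Area/s = 86.82/21.5 ≈ 4.03814

r = 4.038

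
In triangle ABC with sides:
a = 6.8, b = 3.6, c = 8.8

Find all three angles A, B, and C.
Law of cosines for each angle (a² = 46.24, b² = 12.96, c² = 77.44):
cos(A) = (b² + c² − a²)/(2bc) = (12.96 + 77.44 − 46.24)/(2·3.6·8.8) = 44.16/63.36 ≈ 0.69697  ⇒  A ≈ 45.8156°
cos(B) = (a² + c² − b²)/(2ac) = (46.24 + 77.44 − 12.96)/(2·6.8·8.8) = 110.72/119.68 ≈ 0.925134  ⇒  B ≈ 22.3115°
cos(C) = (a² + b² − c²)/(2ab) = (46.24 + 12.96 − 77.44)/(2·6.8·3.6) = -18.24/48.96 ≈ -0.372549  ⇒  C ≈ 111.873°
Check: A + B + C ≈ 180°

A = 45.82°, B = 22.31°, C = 111.9°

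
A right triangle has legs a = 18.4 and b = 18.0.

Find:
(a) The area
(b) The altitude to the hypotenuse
(a) The legs are perpendicular, so Area = ½·a·b = ½·18.4·18.0 = ½·331.2 = 165.6
(b) Hypotenuse c = √(a² + b²) = √(338.56 + 324) = √662.56 ≈ 25.7402
    Area = ½·c·h_c  ⇒  h_c = 2·Area/c = 331.2/25.7402 ≈ 12.867

Area = 165.6, h_c = 12.87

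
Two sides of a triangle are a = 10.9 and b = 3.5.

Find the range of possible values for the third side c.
Triangle inequality: |a − b| < c < a + b
|a − b| = |10.9 − 3.5| = 7.4
a + b = 10.9 + 3.5 = 14.4

7.4 < c < 14.4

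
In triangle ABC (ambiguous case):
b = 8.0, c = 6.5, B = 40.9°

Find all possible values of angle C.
b/sin(B) = c/sin(C)  ⇒  sin(C) = c·sin(B)/b = 6.5·sin(40.9°)/8.0
sin(40.9°) ≈ 0.654741
sin(C) ≈ 6.5·0.654741/8.0 ≈ 4.25582/8.0 ≈ 0.531977
Candidate 1: C₁ = arcsin(0.531977) ≈ 32.1391°  →  A = 180° − 40.9° − 32.1391° ≈ 106.961° > 0, valid
Candidate 2: C₂ = 180° − C₁ ≈ 147.861°  →  A = 180° − 40.9° − 147.861° ≈ -8.7609° ≤ 0, not a valid triangle

C = 32.14° (one solution)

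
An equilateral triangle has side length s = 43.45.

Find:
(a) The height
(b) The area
(a) The height splits the triangle into two 30-60-90 halves: h = s·√3/2 = 43.45·1.73205/2 ≈ 75.2576/2 ≈ 37.6288
(b) Area = (√3/4)·s² = (√3/4)·43.45² = (√3/4)·1887.9025 ≈ 0.433013·1887.9025 ≈ 817.486

Height = 37.63, Area = 817.5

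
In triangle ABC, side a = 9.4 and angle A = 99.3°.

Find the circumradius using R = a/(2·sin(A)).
R = a/(2·sin(A)) = 9.4/(2·sin(99.3°))
sin(99.3°) ≈ 0.986856
R ≈ 9.4/(2·0.986856) = 9.4/1.97371 ≈ 4.7626

R = 4.763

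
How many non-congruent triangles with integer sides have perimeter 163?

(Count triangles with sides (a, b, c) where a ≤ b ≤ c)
Let a ≤ b ≤ c with a + b + c = 163. The only binding inequality is a + b > c, i.e. 163 − c > c, so c < 163/2; and c ≥ 163/3 since c is the largest side.
So 55 ≤ c ≤ 81. For each c, b runs from ⌈(163 − c)/2⌉ up to c (then a = 163 − b − c satisfies 1 ≤ a ≤ b automatically), giving c − ⌈(163 − c)/2⌉ + 1 choices.
Summing over c: 2 + 3 + 5 + 6 + … + 39 + 41  (27 terms, c = 55, …, 81) = 574
Check (closed form: nearest integer to p²/48 for even p, (p+3)²/48 for odd p): (163+3)²/48 = 166²/48 = 27556/48 ≈ 574.08 → 574

574 triangles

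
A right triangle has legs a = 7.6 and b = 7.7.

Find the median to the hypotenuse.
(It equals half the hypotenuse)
Hypotenuse c = √(a² + b²) = √(57.76 + 59.29) = √117.05 ≈ 10.819
Median to hypotenuse = c/2 ≈ 10.819/2 ≈ 5.40948

Median = 5.409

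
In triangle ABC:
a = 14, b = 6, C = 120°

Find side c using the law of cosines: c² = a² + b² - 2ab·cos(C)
c² = 14² + 6² − 2·14·6·cos(120°)
cos(120°) ≈ -0.5
c² ≈ 196 + 36 − 168·(-0.5) ≈ 232 + 84 ≈ 316
c ≈ √316 ≈ 17.7764

c = 17.78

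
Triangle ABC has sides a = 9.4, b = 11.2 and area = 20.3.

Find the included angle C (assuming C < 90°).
Area = ½·a·b·sin(C)  ⇒  sin(C) = 2·Area/(a·b) = 2·20.3/(9.4·11.2) = 40.6/105.28 ≈ 0.385638
C = arcsin(0.385638) ≈ 22.6834° (taking the acute solution since C < 90°)

C = 22.68°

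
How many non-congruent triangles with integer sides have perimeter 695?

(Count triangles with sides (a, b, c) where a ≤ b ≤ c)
Let a ≤ b ≤ c with a + b + c = 695. The only binding inequality is a + b > c, i.e. 695 − c > c, so c < 695/2; and c ≥ 695/3 since c is the largest side.
So 232 ≤ c ≤ 347. For each c, b runs from ⌈(695 − c)/2⌉ up to c (then a = 695 − b − c satisfies 1 ≤ a ≤ b automatically), giving c − ⌈(695 − c)/2⌉ + 1 choices.
Summing over c: 1 + 3 + 4 + 6 + … + 172 + 174  (116 terms, c = 232, …, 347) = 10150
Check (closed form: nearest integer to p²/48 for even p, (p+3)²/48 for odd p): (695+3)²/48 = 698²/48 = 487204/48 ≈ 10150.08 → 10150

10150 triangles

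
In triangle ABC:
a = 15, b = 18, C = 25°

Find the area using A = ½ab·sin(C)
A = ½·a·b·sin(C) = ½·15·18·sin(25°)
sin(25°) ≈ 0.422618
A ≈ ½·270·0.422618 = 135·0.422618 ≈ 57.0535

Area = 57.05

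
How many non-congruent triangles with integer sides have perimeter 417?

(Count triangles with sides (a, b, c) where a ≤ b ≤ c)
Let a ≤ b ≤ c with a + b + c = 417. The only binding inequality is a + b > c, i.e. 417 − c > c, so c < 417/2; and c ≥ 417/3 since c is the largest side.
So 139 ≤ c ≤ 208. For each c, b runs from ⌈(417 − c)/2⌉ up to c (then a = 417 − b − c satisfies 1 ≤ a ≤ b automatically), giving c − ⌈(417 − c)/2⌉ + 1 choices.
Summing over c: 1 + 2 + 4 + 5 + … + 103 + 104  (70 terms, c = 139, …, 208) = 3675
Check (closed form: nearest integer to p²/48 for even p, (p+3)²/48 for odd p): (417+3)²/48 = 420²/48 = 176400/48 ≈ 3675.00 → 3675

3675 triangles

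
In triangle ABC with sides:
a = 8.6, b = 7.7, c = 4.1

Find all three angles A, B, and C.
Law of cosines for each angle (a² = 73.96, b² = 59.29, c² = 16.81):
cos(A) = (b² + c² − a²)/(2bc) = (59.29 + 16.81 − 73.96)/(2·7.7·4.1) = 2.14/63.14 ≈ 0.0338929  ⇒  A ≈ 88.0577°
cos(B) = (a² + c² − b²)/(2ac) = (73.96 + 16.81 − 59.29)/(2·8.6·4.1) = 31.48/70.52 ≈ 0.446398  ⇒  B ≈ 63.4872°
cos(C) = (a² + b² − c²)/(2ab) = (73.96 + 59.29 − 16.81)/(2·8.6·7.7) = 116.44/132.44 ≈ 0.879191  ⇒  C ≈ 28.4551°
Check: A + B + C ≈ 180°

A = 88.06°, B = 63.49°, C = 28.46°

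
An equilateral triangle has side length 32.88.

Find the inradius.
r = Area/s with s the semi-perimeter.
Area = (√3/4)·32.88² = (√3/4)·1081.0944 ≈ 0.433013·1081.0944 ≈ 468.128
s = 3·32.88/2 = 49.32
r ≈ 468.128/49.32 ≈ 9.49164
(Equivalently r = side/(2√3) = 32.88/3.4641 ≈ 9.49164.)

r = 9.492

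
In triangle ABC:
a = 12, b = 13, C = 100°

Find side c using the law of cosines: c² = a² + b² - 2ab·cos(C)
c² = 12² + 13² − 2·12·13·cos(100°)
cos(100°) ≈ -0.173648
c² ≈ 144 + 169 − 312·(-0.173648) ≈ 313 + 54.1782 ≈ 367.178
c ≈ √367.178 ≈ 19.1619

c = 19.16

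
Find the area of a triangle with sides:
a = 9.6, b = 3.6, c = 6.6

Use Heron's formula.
s = (9.6 + 3.6 + 6.6)/2 = 19.8/2 = 9.9
s − a = 0.3, s − b = 6.3, s − c = 3.3
s(s−a)(s−b)(s−c) = 9.9·0.3·6.3·3.3 ≈ 61.7463
Area = √61.7463 ≈ 7.85788

Area = 7.858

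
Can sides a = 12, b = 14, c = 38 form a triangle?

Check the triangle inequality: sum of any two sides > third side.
a + b vs c: 12 + 14 = 26 ≤ 38  ✗
a + c vs b: 12 + 38 = 50 > 14  ✓
b + c vs a: 14 + 38 = 52 > 12  ✓

No: 12 + 14 = 26 is not > 38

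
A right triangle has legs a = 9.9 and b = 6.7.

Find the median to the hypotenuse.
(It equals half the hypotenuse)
Hypotenuse c = √(a² + b²) = √(98.01 + 44.89) = √142.9 ≈ 11.9541
Median to hypotenuse = c/2 ≈ 11.9541/2 ≈ 5.97704

Median = 5.977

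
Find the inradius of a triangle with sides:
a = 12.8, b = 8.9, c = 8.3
r = Area/s where s is the semi-perimeter.
s = (12.8 + 8.9 + 8.3)/2 = 30/2 = 15
Area = √(s(s−a)(s−b)(s−c)) = √(15·2.2·6.1·6.7) ≈ √1348.71 ≈ 36.7248
r ≈ 36.7248/15 ≈ 2.44832

r = 2.448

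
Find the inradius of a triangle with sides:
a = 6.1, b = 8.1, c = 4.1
r = Area/s where s is the semi-perimeter.
s = (6.1 + 8.1 + 4.1)/2 = 18.3/2 = 9.15
Area = √(s(s−a)(s−b)(s−c)) = √(9.15·3.05·1.05·5.05) ≈ √147.98 ≈ 12.1647
r ≈ 12.1647/9.15 ≈ 1.32947

r = 1.329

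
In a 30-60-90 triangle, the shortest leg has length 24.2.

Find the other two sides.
In a 30-60-90 triangle the sides are in ratio 1 : √3 : 2 (short leg : long leg : hypotenuse).
Long leg = 24.2·√3 ≈ 24.2·1.73205 ≈ 41.9156
Hypotenuse = 2·24.2 = 48.4

Long leg = 24.2√3 = 41.92, Hypotenuse = 48.4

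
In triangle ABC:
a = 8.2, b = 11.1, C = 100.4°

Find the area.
Two sides and the included angle (SAS): A = ½·a·b·sin(C) = ½·8.2·11.1·sin(100.4°)
sin(100.4°) ≈ 0.983571
A ≈ ½·91.02·0.983571 = 45.51·0.983571 ≈ 44.7623

Area = 44.76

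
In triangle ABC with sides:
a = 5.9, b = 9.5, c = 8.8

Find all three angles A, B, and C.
Law of cosines for each angle (a² = 34.81, b² = 90.25, c² = 77.44):
cos(A) = (b² + c² − a²)/(2bc) = (90.25 + 77.44 − 34.81)/(2·9.5·8.8) = 132.88/167.2 ≈ 0.794737  ⇒  A ≈ 37.3696°
cos(B) = (a² + c² − b²)/(2ac) = (34.81 + 77.44 − 90.25)/(2·5.9·8.8) = 22/103.84 ≈ 0.211864  ⇒  B ≈ 77.7684°
cos(C) = (a² + b² − c²)/(2ab) = (34.81 + 90.25 − 77.44)/(2·5.9·9.5) = 47.62/112.1 ≈ 0.424799  ⇒  C ≈ 64.862°
Check: A + B + C ≈ 180°

A = 37.37°, B = 77.77°, C = 64.86°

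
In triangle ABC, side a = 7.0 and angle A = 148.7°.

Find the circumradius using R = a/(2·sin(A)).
R = a/(2·sin(A)) = 7.0/(2·sin(148.7°))
sin(148.7°) ≈ 0.519519
R ≈ 7.0/(2·0.519519) = 7.0/1.03904 ≈ 6.737

R = 6.737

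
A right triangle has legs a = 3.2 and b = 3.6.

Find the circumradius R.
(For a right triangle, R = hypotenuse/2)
Hypotenuse c = √(a² + b²) = √(10.24 + 12.96) = √23.2 ≈ 4.81664
R = c/2 ≈ 4.81664/2 ≈ 2.40832

R = 2.408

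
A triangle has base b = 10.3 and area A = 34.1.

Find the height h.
A = ½·b·h  ⇒  h = 2A/b = 2·34.1/10.3 = 68.2/10.3 ≈ 6.62136

h = 6.621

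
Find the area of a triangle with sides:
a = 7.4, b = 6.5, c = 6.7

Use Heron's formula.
s = (7.4 + 6.5 + 6.7)/2 = 20.6/2 = 10.3
s − a = 2.9, s − b = 3.8, s − c = 3.6
s(s−a)(s−b)(s−c) = 10.3·2.9·3.8·3.6 ≈ 408.622
Area = √408.622 ≈ 20.2144

Area = 20.21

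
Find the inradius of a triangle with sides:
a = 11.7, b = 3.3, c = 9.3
r = Area/s where s is the semi-perimeter.
s = (11.7 + 3.3 + 9.3)/2 = 24.3/2 = 12.15
Area = √(s(s−a)(s−b)(s−c)) = √(12.15·0.45·8.85·2.85) ≈ √137.904 ≈ 11.7433
r ≈ 11.7433/12.15 ≈ 0.966523

r = 0.9665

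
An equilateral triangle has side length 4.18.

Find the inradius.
r = Area/s with s the semi-perimeter.
Area = (√3/4)·4.18² = (√3/4)·17.4724 ≈ 0.433013·17.4724 ≈ 7.56577
s = 3·4.18/2 = 6.27
r ≈ 7.56577/6.27 ≈ 1.20666
(Equivalently r = side/(2√3) = 4.18/3.4641 ≈ 1.20666.)

r = 1.207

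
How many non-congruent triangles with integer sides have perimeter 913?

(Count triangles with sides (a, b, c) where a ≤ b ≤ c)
Let a ≤ b ≤ c with a + b + c = 913. The only binding inequality is a + b > c, i.e. 913 − c > c, so c < 913/2; and c ≥ 913/3 since c is the largest side.
So 305 ≤ c ≤ 456. For each c, b runs from ⌈(913 − c)/2⌉ up to c (then a = 913 − b − c satisfies 1 ≤ a ≤ b automatically), giving c − ⌈(913 − c)/2⌉ + 1 choices.
Summing over c: 2 + 3 + 5 + 6 + … + 227 + 228  (152 terms, c = 305, …, 456) = 17480
Check (closed form: nearest integer to p²/48 for even p, (p+3)²/48 for odd p): (913+3)²/48 = 916²/48 = 839056/48 ≈ 17480.33 → 17480

17480 triangles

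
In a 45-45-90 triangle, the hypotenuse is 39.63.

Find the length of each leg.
In a 45-45-90 triangle hypotenuse = leg·√2, so leg = hypotenuse/√2.
Leg = 39.63/√2 ≈ 39.63/1.41421 ≈ 28.0226

Each leg = 28.02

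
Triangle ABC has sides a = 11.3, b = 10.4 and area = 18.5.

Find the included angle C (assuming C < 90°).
Area = ½·a·b·sin(C)  ⇒  sin(C) = 2·Area/(a·b) = 2·18.5/(11.3·10.4) = 37/117.52 ≈ 0.31484
C = arcsin(0.31484) ≈ 18.3512° (taking the acute solution since C < 90°)

C = 18.35°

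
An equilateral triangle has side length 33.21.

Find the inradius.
r = Area/s with s the semi-perimeter.
Area = (√3/4)·33.21² = (√3/4)·1102.9041 ≈ 0.433013·1102.9041 ≈ 477.571
s = 3·33.21/2 = 49.815
r ≈ 477.571/49.815 ≈ 9.5869
(Equivalently r = side/(2√3) = 33.21/3.4641 ≈ 9.5869.)

r = 9.587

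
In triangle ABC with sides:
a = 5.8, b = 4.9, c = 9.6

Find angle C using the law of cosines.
c² = a² + b² − 2ab·cos(C)  ⇒  cos(C) = (a² + b² − c²)/(2ab)
cos(C) = (5.8² + 4.9² − 9.6²)/(2·5.8·4.9) = (33.64 + 24.01 − 92.16)/56.84 = -34.51/56.84 ≈ -0.607143
C = arccos(-0.607143) ≈ 127.383°

C = 127.4°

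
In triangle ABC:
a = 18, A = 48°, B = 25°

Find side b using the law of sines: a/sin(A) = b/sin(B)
a/sin(A) = b/sin(B)  ⇒  b = a·sin(B)/sin(A) = 18·sin(25°)/sin(48°)
sin(25°) ≈ 0.422618, sin(48°) ≈ 0.743145
b ≈ 18·0.422618/0.743145 ≈ 7.60713/0.743145 ≈ 10.2364

b = 10.24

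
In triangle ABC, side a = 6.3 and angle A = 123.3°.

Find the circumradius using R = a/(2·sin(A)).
R = a/(2·sin(A)) = 6.3/(2·sin(123.3°))
sin(123.3°) ≈ 0.835807
R ≈ 6.3/(2·0.835807) = 6.3/1.67161 ≈ 3.76881

R = 3.769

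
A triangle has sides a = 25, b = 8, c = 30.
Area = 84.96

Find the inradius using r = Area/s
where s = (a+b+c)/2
s = (25 + 8 + 30)/2 = 63/2 = 31.5
r = Area/s = 84.96/31.5 ≈ 2.69714

r = 2.697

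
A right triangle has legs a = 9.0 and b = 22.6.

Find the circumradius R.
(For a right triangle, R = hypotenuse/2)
Hypotenuse c = √(a² + b²) = √(81 + 510.76) = √591.76 ≈ 24.3261
R = c/2 ≈ 24.3261/2 ≈ 12.1631

R = 12.16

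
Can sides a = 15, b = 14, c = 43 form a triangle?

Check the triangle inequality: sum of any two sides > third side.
a + b vs c: 15 + 14 = 29 ≤ 43  ✗
a + c vs b: 15 + 43 = 58 > 14  ✓
b + c vs a: 14 + 43 = 57 > 15  ✓

No: 15 + 14 = 29 is not > 43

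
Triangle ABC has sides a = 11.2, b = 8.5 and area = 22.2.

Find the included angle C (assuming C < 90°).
Area = ½·a·b·sin(C)  ⇒  sin(C) = 2·Area/(a·b) = 2·22.2/(11.2·8.5) = 44.4/95.2 ≈ 0.466387
C = arcsin(0.466387) ≈ 27.8° (taking the acute solution since C < 90°)

C = 27.8°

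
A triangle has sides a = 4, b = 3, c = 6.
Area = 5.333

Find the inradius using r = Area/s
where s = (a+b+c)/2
s = (4 + 3 + 6)/2 = 13/2 = 6.5
r = Area/s = 5.333/6.5 ≈ 0.820462

r = 0.8205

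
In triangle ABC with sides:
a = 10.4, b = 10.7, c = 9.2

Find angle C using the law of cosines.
c² = a² + b² − 2ab·cos(C)  ⇒  cos(C) = (a² + b² − c²)/(2ab)
cos(C) = (10.4² + 10.7² − 9.2²)/(2·10.4·10.7) = (108.16 + 114.49 − 84.64)/222.56 = 138.01/222.56 ≈ 0.620102
C = arccos(0.620102) ≈ 51.6764°

C = 51.68°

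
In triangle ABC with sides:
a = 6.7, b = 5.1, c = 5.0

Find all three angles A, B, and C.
Law of cosines for each angle (a² = 44.89, b² = 26.01, c² = 25):
cos(A) = (b² + c² − a²)/(2bc) = (26.01 + 25 − 44.89)/(2·5.1·5.0) = 6.12/51 ≈ 0.12  ⇒  A ≈ 83.1079°
cos(B) = (a² + c² − b²)/(2ac) = (44.89 + 25 − 26.01)/(2·6.7·5.0) = 43.88/67 ≈ 0.654925  ⇒  B ≈ 49.086°
cos(C) = (a² + b² − c²)/(2ab) = (44.89 + 26.01 − 25)/(2·6.7·5.1) = 45.9/68.34 ≈ 0.671642  ⇒  C ≈ 47.8061°
Check: A + B + C ≈ 180°

A = 83.11°, B = 49.09°, C = 47.81°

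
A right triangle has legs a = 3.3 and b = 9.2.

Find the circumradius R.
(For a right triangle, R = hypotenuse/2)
Hypotenuse c = √(a² + b²) = √(10.89 + 84.64) = √95.53 ≈ 9.77394
R = c/2 ≈ 9.77394/2 ≈ 4.88697

R = 4.887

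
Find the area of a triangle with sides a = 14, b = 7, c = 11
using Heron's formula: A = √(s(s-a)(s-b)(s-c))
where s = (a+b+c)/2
s = (14 + 7 + 11)/2 = 32/2 = 16
s − a = 2, s − b = 9, s − c = 5
s(s−a)(s−b)(s−c) = 16·2·9·5 = 1440
Area = √1440 ≈ 37.9473

s = 16.0, Area = 37.95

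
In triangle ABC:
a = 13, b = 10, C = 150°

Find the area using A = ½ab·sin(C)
A = ½·a·b·sin(C) = ½·13·10·sin(150°)
sin(150°) ≈ 0.5
A ≈ ½·130·0.5 = 65·0.5 ≈ 32.5

Area = 32.5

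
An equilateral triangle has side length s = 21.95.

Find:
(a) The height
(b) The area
(a) The height splits the triangle into two 30-60-90 halves: h = s·√3/2 = 21.95·1.73205/2 ≈ 38.0185/2 ≈ 19.0093
(b) Area = (√3/4)·s² = (√3/4)·21.95² = (√3/4)·481.8025 ≈ 0.433013·481.8025 ≈ 208.627

Height = 19.01, Area = 208.6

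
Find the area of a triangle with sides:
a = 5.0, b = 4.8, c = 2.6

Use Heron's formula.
s = (5.0 + 4.8 + 2.6)/2 = 12.4/2 = 6.2
s − a = 1.2, s − b = 1.4, s − c = 3.6
s(s−a)(s−b)(s−c) = 6.2·1.2·1.4·3.6 ≈ 37.4976
Area = √37.4976 ≈ 6.12353

Area = 6.124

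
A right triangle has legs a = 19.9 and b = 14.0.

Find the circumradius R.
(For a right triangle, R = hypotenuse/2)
Hypotenuse c = √(a² + b²) = √(396.01 + 196) = √592.01 ≈ 24.3313
R = c/2 ≈ 24.3313/2 ≈ 12.1656

R = 12.17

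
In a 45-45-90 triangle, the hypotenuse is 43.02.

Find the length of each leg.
In a 45-45-90 triangle hypotenuse = leg·√2, so leg = hypotenuse/√2.
Leg = 43.02/√2 ≈ 43.02/1.41421 ≈ 30.4197

Each leg = 30.42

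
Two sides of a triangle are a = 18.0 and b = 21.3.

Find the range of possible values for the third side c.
Triangle inequality: |a − b| < c < a + b
|a − b| = |18.0 − 21.3| = 3.3
a + b = 18.0 + 21.3 = 39.3

3.3 < c < 39.3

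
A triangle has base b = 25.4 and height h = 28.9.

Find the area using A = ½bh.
A = ½·b·h = ½·25.4·28.9 = ½·734.06 = 367.03

Area = 367.03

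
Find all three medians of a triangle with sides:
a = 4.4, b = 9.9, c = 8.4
Median formula: m_a = ½√(2b² + 2c² − a²) (and cyclically). a² = 19.36, b² = 98.01, c² = 70.56.
m_a = ½√(2·98.01 + 2·70.56 − 19.36) = ½√317.78 ≈ ½·17.8264 ≈ 8.91319
m_b = ½√(2·19.36 + 2·70.56 − 98.01) = ½√81.83 ≈ ½·9.04599 ≈ 4.523
m_c = ½√(2·19.36 + 2·98.01 − 70.56) = ½√164.18 ≈ ½·12.8133 ≈ 6.40664

m_a = 8.913, m_b = 4.523, m_c = 6.407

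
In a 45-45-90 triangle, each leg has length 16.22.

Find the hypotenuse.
In a 45-45-90 triangle the sides are in ratio 1 : 1 : √2, so hypotenuse = leg·√2.
Hypotenuse = 16.22·√2 ≈ 16.22·1.41421 ≈ 22.9385

Hypotenuse = 16.22√2 = 22.94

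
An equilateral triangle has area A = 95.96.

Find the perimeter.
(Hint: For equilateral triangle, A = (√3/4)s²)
A = (√3/4)s²  ⇒  s² = 4A/√3 = 4·95.96/√3 = 383.84/1.73205 ≈ 221.61
s ≈ √221.61 ≈ 14.8866
Perimeter = 3s ≈ 3·14.8866 ≈ 44.6597

Perimeter = 44.66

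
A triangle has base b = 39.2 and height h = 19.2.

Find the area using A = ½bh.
A = ½·b·h = ½·39.2·19.2 = ½·752.64 = 376.32

Area = 376.32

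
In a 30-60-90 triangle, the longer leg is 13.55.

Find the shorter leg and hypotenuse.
In a 30-60-90 triangle the sides are in ratio 1 : √3 : 2, so short leg = long leg/√3 and hypotenuse = 2·(short leg).
Short leg = 13.55/√3 ≈ 13.55/1.73205 ≈ 7.8231
Hypotenuse = 2·7.8231 ≈ 15.6462

Short leg = 7.823, Hypotenuse = 15.65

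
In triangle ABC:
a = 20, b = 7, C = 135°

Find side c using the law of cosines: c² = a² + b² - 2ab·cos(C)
c² = 20² + 7² − 2·20·7·cos(135°)
cos(135°) ≈ -0.707107
c² ≈ 400 + 49 − 280·(-0.707107) ≈ 449 + 197.99 ≈ 646.99
c ≈ √646.99 ≈ 25.436

c = 25.44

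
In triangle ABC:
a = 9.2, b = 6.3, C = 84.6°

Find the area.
Two sides and the included angle (SAS): A = ½·a·b·sin(C) = ½·9.2·6.3·sin(84.6°)
sin(84.6°) ≈ 0.995562
A ≈ ½·57.96·0.995562 = 28.98·0.995562 ≈ 28.8514

Area = 28.85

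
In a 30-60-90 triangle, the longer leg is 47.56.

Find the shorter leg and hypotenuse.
In a 30-60-90 triangle the sides are in ratio 1 : √3 : 2, so short leg = long leg/√3 and hypotenuse = 2·(short leg).
Short leg = 47.56/√3 ≈ 47.56/1.73205 ≈ 27.4588
Hypotenuse = 2·27.4588 ≈ 54.9176

Short leg = 27.46, Hypotenuse = 54.92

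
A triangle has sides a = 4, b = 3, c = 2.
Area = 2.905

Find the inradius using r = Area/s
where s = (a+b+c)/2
s = (4 + 3 + 2)/2 = 9/2 = 4.5
r = Area/s = 2.905/4.5 ≈ 0.645556

r = 0.6456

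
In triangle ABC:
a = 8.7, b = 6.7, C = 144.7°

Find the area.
Two sides and the included angle (SAS): A = ½·a·b·sin(C) = ½·8.7·6.7·sin(144.7°)
sin(144.7°) ≈ 0.577858
A ≈ ½·58.29·0.577858 = 29.145·0.577858 ≈ 16.8417

Area = 16.84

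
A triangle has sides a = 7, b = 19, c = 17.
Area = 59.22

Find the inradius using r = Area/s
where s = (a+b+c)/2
s = (7 + 19 + 17)/2 = 43/2 = 21.5
r = Area/s = 59.22/21.5 ≈ 2.75442

r = 2.754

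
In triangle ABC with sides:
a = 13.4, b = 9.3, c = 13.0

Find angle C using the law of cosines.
c² = a² + b² − 2ab·cos(C)  ⇒  cos(C) = (a² + b² − c²)/(2ab)
cos(C) = (13.4² + 9.3² − 13.0²)/(2·13.4·9.3) = (179.56 + 86.49 − 169)/249.24 = 97.05/249.24 ≈ 0.389384
C = arccos(0.389384) ≈ 67.0838°

C = 67.08°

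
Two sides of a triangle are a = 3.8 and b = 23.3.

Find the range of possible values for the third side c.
Triangle inequality: |a − b| < c < a + b
|a − b| = |3.8 − 23.3| = 19.5
a + b = 3.8 + 23.3 = 27.1

19.5 < c < 27.1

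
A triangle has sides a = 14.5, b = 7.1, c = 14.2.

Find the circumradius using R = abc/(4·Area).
First find the area with Heron's formula.
s = (14.5 + 7.1 + 14.2)/2 = 17.9
Area = √(s(s−a)(s−b)(s−c)) = √(17.9·3.4·10.8·3.7) ≈ √2431.97 ≈ 49.315
abc = 14.5·7.1·14.2 = 1461.89
R = abc/(4·Area) ≈ 1461.89/(4·49.315) = 1461.89/197.26 ≈ 7.41099

R = 7.411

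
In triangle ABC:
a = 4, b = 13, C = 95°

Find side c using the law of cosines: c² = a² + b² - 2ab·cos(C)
c² = 4² + 13² − 2·4·13·cos(95°)
cos(95°) ≈ -0.0871557
c² ≈ 16 + 169 − 104·(-0.0871557) ≈ 185 + 9.0642 ≈ 194.064
c ≈ √194.064 ≈ 13.9307

c = 13.93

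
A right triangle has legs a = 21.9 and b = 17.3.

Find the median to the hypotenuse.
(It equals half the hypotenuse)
Hypotenuse c = √(a² + b²) = √(479.61 + 299.29) = √778.9 ≈ 27.9088
Median to hypotenuse = c/2 ≈ 27.9088/2 ≈ 13.9544

Median = 13.95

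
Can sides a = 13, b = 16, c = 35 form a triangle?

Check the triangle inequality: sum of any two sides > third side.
a + b vs c: 13 + 16 = 29 ≤ 35  ✗
a + c vs b: 13 + 35 = 48 > 16  ✓
b + c vs a: 16 + 35 = 51 > 13  ✓

No: 13 + 16 = 29 is not > 35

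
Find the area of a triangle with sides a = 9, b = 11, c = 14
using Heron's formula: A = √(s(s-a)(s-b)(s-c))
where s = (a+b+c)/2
s = (9 + 11 + 14)/2 = 34/2 = 17
s − a = 8, s − b = 6, s − c = 3
s(s−a)(s−b)(s−c) = 17·8·6·3 = 2448
Area = √2448 ≈ 49.4773

s = 17.0, Area = 49.48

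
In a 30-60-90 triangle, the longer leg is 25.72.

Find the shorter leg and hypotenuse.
In a 30-60-90 triangle the sides are in ratio 1 : √3 : 2, so short leg = long leg/√3 and hypotenuse = 2·(short leg).
Short leg = 25.72/√3 ≈ 25.72/1.73205 ≈ 14.8494
Hypotenuse = 2·14.8494 ≈ 29.6989

Short leg = 14.85, Hypotenuse = 29.7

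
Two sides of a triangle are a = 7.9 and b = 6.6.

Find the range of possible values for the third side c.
Triangle inequality: |a − b| < c < a + b
|a − b| = |7.9 − 6.6| = 1.3
a + b = 7.9 + 6.6 = 14.5

1.3 < c < 14.5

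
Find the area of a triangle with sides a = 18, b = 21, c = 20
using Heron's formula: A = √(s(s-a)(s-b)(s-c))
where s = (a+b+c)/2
s = (18 + 21 + 20)/2 = 59/2 = 29.5
s − a = 11.5, s − b = 8.5, s − c = 9.5
s(s−a)(s−b)(s−c) = 29.5·11.5·8.5·9.5 = 27394.4375
Area = √27394.4375 ≈ 165.513

s = 29.5, Area = 165.5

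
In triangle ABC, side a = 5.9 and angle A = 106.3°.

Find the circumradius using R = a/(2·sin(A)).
R = a/(2·sin(A)) = 5.9/(2·sin(106.3°))
sin(106.3°) ≈ 0.959805
R ≈ 5.9/(2·0.959805) = 5.9/1.91961 ≈ 3.07354

R = 3.074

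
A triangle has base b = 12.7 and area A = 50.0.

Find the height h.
A = ½·b·h  ⇒  h = 2A/b = 2·50.0/12.7 = 100/12.7 ≈ 7.87402

h = 7.874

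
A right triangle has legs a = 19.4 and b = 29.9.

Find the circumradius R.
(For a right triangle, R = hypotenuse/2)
Hypotenuse c = √(a² + b²) = √(376.36 + 894.01) = √1270.37 ≈ 35.6423
R = c/2 ≈ 35.6423/2 ≈ 17.8211

R = 17.82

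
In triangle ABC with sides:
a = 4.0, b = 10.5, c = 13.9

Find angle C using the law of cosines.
c² = a² + b² − 2ab·cos(C)  ⇒  cos(C) = (a² + b² − c²)/(2ab)
cos(C) = (4.0² + 10.5² − 13.9²)/(2·4.0·10.5) = (16 + 110.25 − 193.21)/84 = -66.96/84 ≈ -0.797143
C = arccos(-0.797143) ≈ 142.858°

C = 142.9°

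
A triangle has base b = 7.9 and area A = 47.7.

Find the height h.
A = ½·b·h  ⇒  h = 2A/b = 2·47.7/7.9 = 95.4/7.9 ≈ 12.0759

h = 12.08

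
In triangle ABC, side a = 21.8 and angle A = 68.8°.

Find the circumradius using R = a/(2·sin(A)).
R = a/(2·sin(A)) = 21.8/(2·sin(68.8°))
sin(68.8°) ≈ 0.932324
R ≈ 21.8/(2·0.932324) = 21.8/1.86465 ≈ 11.6912

R = 11.69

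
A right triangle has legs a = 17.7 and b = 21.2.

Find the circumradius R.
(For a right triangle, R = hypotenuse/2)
Hypotenuse c = √(a² + b²) = √(313.29 + 449.44) = √762.73 ≈ 27.6176
R = c/2 ≈ 27.6176/2 ≈ 13.8088

R = 13.81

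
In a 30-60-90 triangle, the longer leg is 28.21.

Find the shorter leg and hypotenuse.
In a 30-60-90 triangle the sides are in ratio 1 : √3 : 2, so short leg = long leg/√3 and hypotenuse = 2·(short leg).
Short leg = 28.21/√3 ≈ 28.21/1.73205 ≈ 16.2871
Hypotenuse = 2·16.2871 ≈ 32.5741

Short leg = 16.29, Hypotenuse = 32.57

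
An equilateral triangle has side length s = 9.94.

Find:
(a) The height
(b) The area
(a) The height splits the triangle into two 30-60-90 halves: h = s·√3/2 = 9.94·1.73205/2 ≈ 17.2166/2 ≈ 8.60829
(b) Area = (√3/4)·s² = (√3/4)·9.94² = (√3/4)·98.8036 ≈ 0.433013·98.8036 ≈ 42.7832

Height = 8.608, Area = 42.78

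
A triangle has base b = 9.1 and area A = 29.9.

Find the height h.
A = ½·b·h  ⇒  h = 2A/b = 2·29.9/9.1 = 59.8/9.1 ≈ 6.57143

h = 6.571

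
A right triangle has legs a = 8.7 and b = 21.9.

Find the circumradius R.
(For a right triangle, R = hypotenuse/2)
Hypotenuse c = √(a² + b²) = √(75.69 + 479.61) = √555.3 ≈ 23.5648
R = c/2 ≈ 23.5648/2 ≈ 11.7824

R = 11.78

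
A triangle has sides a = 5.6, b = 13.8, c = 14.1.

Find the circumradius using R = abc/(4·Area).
First find the area with Heron's formula.
s = (5.6 + 13.8 + 14.1)/2 = 16.75
Area = √(s(s−a)(s−b)(s−c)) = √(16.75·11.15·2.95·2.65) ≈ √1460.02 ≈ 38.2102
abc = 5.6·13.8·14.1 = 1089.648
R = abc/(4·Area) ≈ 1089.648/(4·38.2102) = 1089.648/152.841 ≈ 7.12931

R = 7.129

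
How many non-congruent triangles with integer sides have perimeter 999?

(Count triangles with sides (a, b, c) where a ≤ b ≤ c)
Let a ≤ b ≤ c with a + b + c = 999. The only binding inequality is a + b > c, i.e. 999 − c > c, so c < 999/2; and c ≥ 999/3 since c is the largest side.
So 333 ≤ c ≤ 499. For each c, b runs from ⌈(999 − c)/2⌉ up to c (then a = 999 − b − c satisfies 1 ≤ a ≤ b automatically), giving c − ⌈(999 − c)/2⌉ + 1 choices.
Summing over c: 1 + 2 + 4 + 5 + … + 248 + 250  (167 terms, c = 333, …, 499) = 20917
Check (closed form: nearest integer to p²/48 for even p, (p+3)²/48 for odd p): (999+3)²/48 = 1002²/48 = 1004004/48 ≈ 20916.75 → 20917

20917 triangles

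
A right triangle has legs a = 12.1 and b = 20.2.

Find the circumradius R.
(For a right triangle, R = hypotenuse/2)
Hypotenuse c = √(a² + b²) = √(146.41 + 408.04) = √554.45 ≈ 23.5468
R = c/2 ≈ 23.5468/2 ≈ 11.7734

R = 11.77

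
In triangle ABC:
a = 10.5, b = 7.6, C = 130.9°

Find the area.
Two sides and the included angle (SAS): A = ½·a·b·sin(C) = ½·10.5·7.6·sin(130.9°)
sin(130.9°) ≈ 0.755853
A ≈ ½·79.8·0.755853 = 39.9·0.755853 ≈ 30.1586

Area = 30.16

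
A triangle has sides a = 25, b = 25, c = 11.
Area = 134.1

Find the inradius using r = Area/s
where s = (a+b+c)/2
s = (25 + 25 + 11)/2 = 61/2 = 30.5
r = Area/s = 134.1/30.5 ≈ 4.39672

r = 4.397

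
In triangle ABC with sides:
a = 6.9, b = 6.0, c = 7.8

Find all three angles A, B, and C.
Law of cosines for each angle (a² = 47.61, b² = 36, c² = 60.84):
cos(A) = (b² + c² − a²)/(2bc) = (36 + 60.84 − 47.61)/(2·6.0·7.8) = 49.23/93.6 ≈ 0.525962  ⇒  A ≈ 58.267°
cos(B) = (a² + c² − b²)/(2ac) = (47.61 + 60.84 − 36)/(2·6.9·7.8) = 72.45/107.64 ≈ 0.673077  ⇒  B ≈ 47.695°
cos(C) = (a² + b² − c²)/(2ab) = (47.61 + 36 − 60.84)/(2·6.9·6.0) = 22.77/82.8 ≈ 0.275  ⇒  C ≈ 74.038°
Check: A + B + C ≈ 180°

A = 58.27°, B = 47.7°, C = 74.04°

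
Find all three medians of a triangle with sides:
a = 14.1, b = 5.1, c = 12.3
Median formula: m_a = ½√(2b² + 2c² − a²) (and cyclically). a² = 198.81, b² = 26.01, c² = 151.29.
m_a = ½√(2·26.01 + 2·151.29 − 198.81) = ½√155.79 ≈ ½·12.4816 ≈ 6.24079
m_b = ½√(2·198.81 + 2·151.29 − 26.01) = ½√674.19 ≈ ½·25.9652 ≈ 12.9826
m_c = ½√(2·198.81 + 2·26.01 − 151.29) = ½√298.35 ≈ ½·17.2728 ≈ 8.63641

m_a = 6.241, m_b = 12.98, m_c = 8.636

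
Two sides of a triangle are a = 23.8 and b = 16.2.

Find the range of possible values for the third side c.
Triangle inequality: |a − b| < c < a + b
|a − b| = |23.8 − 16.2| = 7.6
a + b = 23.8 + 16.2 = 40

7.6 < c < 40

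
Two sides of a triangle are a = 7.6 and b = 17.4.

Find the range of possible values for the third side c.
Triangle inequality: |a − b| < c < a + b
|a − b| = |7.6 − 17.4| = 9.8
a + b = 7.6 + 17.4 = 25

9.8 < c < 25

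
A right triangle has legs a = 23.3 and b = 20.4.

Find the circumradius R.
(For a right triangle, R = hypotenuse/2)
Hypotenuse c = √(a² + b²) = √(542.89 + 416.16) = √959.05 ≈ 30.9685
R = c/2 ≈ 30.9685/2 ≈ 15.4843

R = 15.48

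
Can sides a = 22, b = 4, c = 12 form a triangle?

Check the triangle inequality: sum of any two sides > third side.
a + b vs c: 22 + 4 = 26 > 12  ✓
a + c vs b: 22 + 12 = 34 > 4  ✓
b + c vs a: 4 + 12 = 16 ≤ 22  ✗

No: 4 + 12 = 16 is not > 22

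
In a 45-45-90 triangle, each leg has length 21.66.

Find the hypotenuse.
In a 45-45-90 triangle the sides are in ratio 1 : 1 : √2, so hypotenuse = leg·√2.
Hypotenuse = 21.66·√2 ≈ 21.66·1.41421 ≈ 30.6319

Hypotenuse = 21.66√2 = 30.63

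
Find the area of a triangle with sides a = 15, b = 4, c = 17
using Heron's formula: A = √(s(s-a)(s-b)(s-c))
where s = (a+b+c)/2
s = (15 + 4 + 17)/2 = 36/2 = 18
s − a = 3, s − b = 14, s − c = 1
s(s−a)(s−b)(s−c) = 18·3·14·1 = 756
Area = √756 ≈ 27.4955

s = 18.0, Area = 27.5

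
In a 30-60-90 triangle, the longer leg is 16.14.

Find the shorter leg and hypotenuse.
In a 30-60-90 triangle the sides are in ratio 1 : √3 : 2, so short leg = long leg/√3 and hypotenuse = 2·(short leg).
Short leg = 16.14/√3 ≈ 16.14/1.73205 ≈ 9.31843
Hypotenuse = 2·9.31843 ≈ 18.6369

Short leg = 9.318, Hypotenuse = 18.64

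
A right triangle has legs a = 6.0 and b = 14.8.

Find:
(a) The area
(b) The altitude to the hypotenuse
(a) The legs are perpendicular, so Area = ½·a·b = ½·6.0·14.8 = ½·88.8 = 44.4
(b) Hypotenuse c = √(a² + b²) = √(36 + 219.04) = √255.04 ≈ 15.97
    Area = ½·c·h_c  ⇒  h_c = 2·Area/c = 88.8/15.97 ≈ 5.56044

Area = 44.4, h_c = 5.56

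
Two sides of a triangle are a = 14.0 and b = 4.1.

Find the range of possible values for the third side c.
Triangle inequality: |a − b| < c < a + b
|a − b| = |14.0 − 4.1| = 9.9
a + b = 14.0 + 4.1 = 18.1

9.9 < c < 18.1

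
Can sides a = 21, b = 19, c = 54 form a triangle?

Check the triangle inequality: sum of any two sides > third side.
a + b vs c: 21 + 19 = 40 ≤ 54  ✗
a + c vs b: 21 + 54 = 75 > 19  ✓
b + c vs a: 19 + 54 = 73 > 21  ✓

No: 21 + 19 = 40 is not > 54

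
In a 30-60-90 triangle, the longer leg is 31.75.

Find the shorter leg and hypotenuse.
In a 30-60-90 triangle the sides are in ratio 1 : √3 : 2, so short leg = long leg/√3 and hypotenuse = 2·(short leg).
Short leg = 31.75/√3 ≈ 31.75/1.73205 ≈ 18.3309
Hypotenuse = 2·18.3309 ≈ 36.6617

Short leg = 18.33, Hypotenuse = 36.66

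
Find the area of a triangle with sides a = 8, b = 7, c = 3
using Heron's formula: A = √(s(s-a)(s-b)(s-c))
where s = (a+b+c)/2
s = (8 + 7 + 3)/2 = 18/2 = 9
s − a = 1, s − b = 2, s − c = 6
s(s−a)(s−b)(s−c) = 9·1·2·6 = 108
Area = √108 ≈ 10.3923

s = 9.0, Area = 10.39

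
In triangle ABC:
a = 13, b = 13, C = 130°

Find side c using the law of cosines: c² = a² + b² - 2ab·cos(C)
c² = 13² + 13² − 2·13·13·cos(130°)
cos(130°) ≈ -0.642788
c² ≈ 169 + 169 − 338·(-0.642788) ≈ 338 + 217.262 ≈ 555.262
c ≈ √555.262 ≈ 23.564

c = 23.56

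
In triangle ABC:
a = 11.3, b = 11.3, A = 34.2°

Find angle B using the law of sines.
a/sin(A) = b/sin(B)  ⇒  sin(B) = b·sin(A)/a = 11.3·sin(34.2°)/11.3
sin(34.2°) ≈ 0.562083
sin(B) ≈ 11.3·0.562083/11.3 ≈ 6.35154/11.3 ≈ 0.562083
B = arcsin(0.562083) ≈ 34.2°
(Since b ≤ a we need B ≤ A, so the obtuse alternative 180° − 34.2° ≈ 145.8° is rejected.)

B = 34.2°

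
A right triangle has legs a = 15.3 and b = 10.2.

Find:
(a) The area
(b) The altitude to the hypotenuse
(a) The legs are perpendicular, so Area = ½·a·b = ½·15.3·10.2 = ½·156.06 = 78.03
(b) Hypotenuse c = √(a² + b²) = √(234.09 + 104.04) = √338.13 ≈ 18.3883
    Area = ½·c·h_c  ⇒  h_c = 2·Area/c = 156.06/18.3883 ≈ 8.48691

Area = 78.03, h_c = 8.487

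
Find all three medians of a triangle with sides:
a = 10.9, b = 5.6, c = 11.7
Median formula: m_a = ½√(2b² + 2c² − a²) (and cyclically). a² = 118.81, b² = 31.36, c² = 136.89.
m_a = ½√(2·31.36 + 2·136.89 − 118.81) = ½√217.69 ≈ ½·14.7543 ≈ 7.37716
m_b = ½√(2·118.81 + 2·136.89 − 31.36) = ½√480.04 ≈ ½·21.9098 ≈ 10.9549
m_c = ½√(2·118.81 + 2·31.36 − 136.89) = ½√163.45 ≈ ½·12.7848 ≈ 6.39238

m_a = 7.377, m_b = 10.95, m_c = 6.392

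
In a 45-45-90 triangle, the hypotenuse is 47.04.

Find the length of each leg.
In a 45-45-90 triangle hypotenuse = leg·√2, so leg = hypotenuse/√2.
Leg = 47.04/√2 ≈ 47.04/1.41421 ≈ 33.2623

Each leg = 33.26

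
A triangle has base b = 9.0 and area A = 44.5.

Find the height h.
A = ½·b·h  ⇒  h = 2A/b = 2·44.5/9.0 = 89/9.0 ≈ 9.88889

h = 9.889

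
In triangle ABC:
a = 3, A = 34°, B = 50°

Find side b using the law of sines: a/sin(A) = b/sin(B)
a/sin(A) = b/sin(B)  ⇒  b = a·sin(B)/sin(A) = 3·sin(50°)/sin(34°)
sin(50°) ≈ 0.766044, sin(34°) ≈ 0.559193
b ≈ 3·0.766044/0.559193 ≈ 2.29813/0.559193 ≈ 4.10973

b = 4.11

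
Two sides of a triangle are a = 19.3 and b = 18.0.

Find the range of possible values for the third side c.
Triangle inequality: |a − b| < c < a + b
|a − b| = |19.3 − 18.0| = 1.3
a + b = 19.3 + 18.0 = 37.3

1.3 < c < 37.3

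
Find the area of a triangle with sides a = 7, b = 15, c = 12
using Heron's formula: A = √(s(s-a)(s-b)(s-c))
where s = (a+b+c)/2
s = (7 + 15 + 12)/2 = 34/2 = 17
s − a = 10, s − b = 2, s − c = 5
s(s−a)(s−b)(s−c) = 17·10·2·5 = 1700
Area = √1700 ≈ 41.2311

s = 17.0, Area = 41.23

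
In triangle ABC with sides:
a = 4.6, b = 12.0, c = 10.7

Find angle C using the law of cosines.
c² = a² + b² − 2ab·cos(C)  ⇒  cos(C) = (a² + b² − c²)/(2ab)
cos(C) = (4.6² + 12.0² − 10.7²)/(2·4.6·12.0) = (21.16 + 144 − 114.49)/110.4 = 50.67/110.4 ≈ 0.458967
C = arccos(0.458967) ≈ 62.6795°

C = 62.68°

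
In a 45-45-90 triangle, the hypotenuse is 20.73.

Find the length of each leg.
In a 45-45-90 triangle hypotenuse = leg·√2, so leg = hypotenuse/√2.
Leg = 20.73/√2 ≈ 20.73/1.41421 ≈ 14.6583

Each leg = 14.66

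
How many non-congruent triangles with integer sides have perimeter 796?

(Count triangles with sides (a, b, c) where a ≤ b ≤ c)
Let a ≤ b ≤ c with a + b + c = 796. The only binding inequality is a + b > c, i.e. 796 − c > c, so c < 796/2; and c ≥ 796/3 since c is the largest side.
So 266 ≤ c ≤ 397. For each c, b runs from ⌈(796 − c)/2⌉ up to c (then a = 796 − b − c satisfies 1 ≤ a ≤ b automatically), giving c − ⌈(796 − c)/2⌉ + 1 choices.
Summing over c: 2 + 3 + 5 + 6 + … + 197 + 198  (132 terms, c = 266, …, 397) = 13200
Check (closed form: nearest integer to p²/48 for even p, (p+3)²/48 for odd p): 796²/48 = 633616/48 ≈ 13200.33 → 13200

13200 triangles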